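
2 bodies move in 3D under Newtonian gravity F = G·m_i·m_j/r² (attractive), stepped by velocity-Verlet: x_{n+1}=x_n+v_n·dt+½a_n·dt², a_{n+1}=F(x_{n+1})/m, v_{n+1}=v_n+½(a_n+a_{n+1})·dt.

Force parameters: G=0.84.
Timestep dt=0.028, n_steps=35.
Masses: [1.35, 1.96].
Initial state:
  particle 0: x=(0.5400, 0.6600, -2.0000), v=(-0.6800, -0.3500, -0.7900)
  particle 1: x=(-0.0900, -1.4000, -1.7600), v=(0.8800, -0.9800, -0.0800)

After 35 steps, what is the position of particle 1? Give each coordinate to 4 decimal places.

step 0: x0=(0.5400, 0.6600, -2.0000) x1=(-0.0900, -1.4000, -1.7600)
step 1: x0=(0.5209, 0.6501, -2.0221) x1=(-0.0653, -1.4274, -1.7623)
step 2: x0=(0.5018, 0.6399, -2.0442) x1=(-0.0406, -1.4545, -1.7645)
step 3: x0=(0.4825, 0.6294, -2.0662) x1=(-0.0158, -1.4815, -1.7668)
step 4: x0=(0.4633, 0.6187, -2.0882) x1=(0.0090, -1.5083, -1.7691)
step 5: x0=(0.4439, 0.6077, -2.1102) x1=(0.0338, -1.5350, -1.7715)
step 6: x0=(0.4245, 0.5965, -2.1321) x1=(0.0587, -1.5614, -1.7739)
step 7: x0=(0.4051, 0.5850, -2.1540) x1=(0.0836, -1.5877, -1.7763)
step 8: x0=(0.3856, 0.5733, -2.1758) x1=(0.1085, -1.6138, -1.7787)
step 9: x0=(0.3661, 0.5613, -2.1976) x1=(0.1335, -1.6397, -1.7812)
step 10: x0=(0.3466, 0.5491, -2.2193) x1=(0.1585, -1.6655, -1.7837)
step 11: x0=(0.3271, 0.5366, -2.2410) x1=(0.1834, -1.6911, -1.7862)
step 12: x0=(0.3075, 0.5239, -2.2627) x1=(0.2084, -1.7165, -1.7888)
step 13: x0=(0.2879, 0.5109, -2.2843) x1=(0.2335, -1.7418, -1.7914)
step 14: x0=(0.2684, 0.4977, -2.3058) x1=(0.2585, -1.7669, -1.7940)
step 15: x0=(0.2488, 0.4843, -2.3273) x1=(0.2835, -1.7918, -1.7967)
step 16: x0=(0.2292, 0.4706, -2.3487) x1=(0.3085, -1.8166, -1.7994)
step 17: x0=(0.2096, 0.4567, -2.3701) x1=(0.3335, -1.8412, -1.8022)
step 18: x0=(0.1901, 0.4426, -2.3914) x1=(0.3585, -1.8657, -1.8049)
step 19: x0=(0.1705, 0.4283, -2.4127) x1=(0.3835, -1.8900, -1.8078)
step 20: x0=(0.1510, 0.4137, -2.4339) x1=(0.4084, -1.9142, -1.8106)
step 21: x0=(0.1315, 0.3990, -2.4551) x1=(0.4334, -1.9382, -1.8135)
step 22: x0=(0.1120, 0.3840, -2.4762) x1=(0.4583, -1.9621, -1.8165)
step 23: x0=(0.0926, 0.3688, -2.4972) x1=(0.4832, -1.9858, -1.8195)
step 24: x0=(0.0732, 0.3535, -2.5182) x1=(0.5081, -2.0094, -1.8225)
step 25: x0=(0.0538, 0.3379, -2.5391) x1=(0.5330, -2.0329, -1.8255)
step 26: x0=(0.0345, 0.3221, -2.5600) x1=(0.5578, -2.0562, -1.8286)
step 27: x0=(0.0152, 0.3062, -2.5808) x1=(0.5827, -2.0794, -1.8318)
step 28: x0=(-0.0040, 0.2901, -2.6016) x1=(0.6074, -2.1025, -1.8350)
step 29: x0=(-0.0232, 0.2738, -2.6223) x1=(0.6322, -2.1255, -1.8382)
step 30: x0=(-0.0424, 0.2573, -2.6429) x1=(0.6569, -2.1483, -1.8414)
step 31: x0=(-0.0615, 0.2406, -2.6635) x1=(0.6816, -2.1710, -1.8447)
step 32: x0=(-0.0806, 0.2238, -2.6840) x1=(0.7062, -2.1937, -1.8481)
step 33: x0=(-0.0996, 0.2068, -2.7045) x1=(0.7309, -2.2162, -1.8514)
step 34: x0=(-0.1185, 0.1897, -2.7249) x1=(0.7554, -2.2385, -1.8549)
step 35: x0=(-0.1374, 0.1724, -2.7453) x1=(0.7800, -2.2608, -1.8583)

(0.7800, -2.2608, -1.8583)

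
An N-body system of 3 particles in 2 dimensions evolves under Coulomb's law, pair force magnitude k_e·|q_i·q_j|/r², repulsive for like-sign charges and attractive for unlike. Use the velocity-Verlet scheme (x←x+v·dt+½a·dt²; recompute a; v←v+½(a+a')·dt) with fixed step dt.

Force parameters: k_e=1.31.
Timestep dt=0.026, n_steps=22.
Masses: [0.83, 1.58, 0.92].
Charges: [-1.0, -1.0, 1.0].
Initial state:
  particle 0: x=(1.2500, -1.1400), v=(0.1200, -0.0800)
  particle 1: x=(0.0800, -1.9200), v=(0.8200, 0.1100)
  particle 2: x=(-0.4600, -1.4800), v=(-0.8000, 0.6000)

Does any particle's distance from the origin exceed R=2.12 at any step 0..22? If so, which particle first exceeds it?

step 0: x0=(1.2500, -1.1400) x1=(0.0800, -1.9200) x2=(-0.4600, -1.4800)
step 1: x0=(1.2532, -1.1420) x1=(0.1008, -1.9169) x2=(-0.4799, -1.4650)
step 2: x0=(1.2565, -1.1437) x1=(0.1205, -1.9132) x2=(-0.4980, -1.4510)
step 3: x0=(1.2599, -1.1451) x1=(0.1391, -1.9092) x2=(-0.5146, -1.4380)
step 4: x0=(1.2635, -1.1463) x1=(0.1569, -1.9049) x2=(-0.5297, -1.4257)
step 5: x0=(1.2672, -1.1472) x1=(0.1737, -1.9002) x2=(-0.5434, -1.4142)
step 6: x0=(1.2712, -1.1478) x1=(0.1897, -1.8954) x2=(-0.5557, -1.4034)
step 7: x0=(1.2753, -1.1481) x1=(0.2048, -1.8903) x2=(-0.5667, -1.3932)
step 8: x0=(1.2797, -1.1481) x1=(0.2190, -1.8851) x2=(-0.5765, -1.3836)
step 9: x0=(1.2842, -1.1478) x1=(0.2325, -1.8797) x2=(-0.5851, -1.3746)
step 10: x0=(1.2890, -1.1471) x1=(0.2452, -1.8741) x2=(-0.5926, -1.3660)
step 11: x0=(1.2941, -1.1461) x1=(0.2570, -1.8685) x2=(-0.5989, -1.3579)
step 12: x0=(1.2994, -1.1447) x1=(0.2681, -1.8628) x2=(-0.6041, -1.3504)
step 13: x0=(1.3050, -1.1429) x1=(0.2785, -1.8570) x2=(-0.6083, -1.3432)
step 14: x0=(1.3108, -1.1409) x1=(0.2881, -1.8512) x2=(-0.6114, -1.3365)
step 15: x0=(1.3169, -1.1384) x1=(0.2969, -1.8453) x2=(-0.6134, -1.3302)
step 16: x0=(1.3233, -1.1356) x1=(0.3050, -1.8394) x2=(-0.6145, -1.3243)
step 17: x0=(1.3300, -1.1324) x1=(0.3123, -1.8334) x2=(-0.6145, -1.3188)
step 18: x0=(1.3370, -1.1288) x1=(0.3189, -1.8274) x2=(-0.6135, -1.3137)
step 19: x0=(1.3443, -1.1249) x1=(0.3248, -1.8213) x2=(-0.6116, -1.3090)
step 20: x0=(1.3519, -1.1206) x1=(0.3300, -1.8152) x2=(-0.6086, -1.3047)
step 21: x0=(1.3598, -1.1160) x1=(0.3344, -1.8091) x2=(-0.6047, -1.3007)
step 22: x0=(1.3681, -1.1109) x1=(0.3380, -1.8030) x2=(-0.5998, -1.2972)

no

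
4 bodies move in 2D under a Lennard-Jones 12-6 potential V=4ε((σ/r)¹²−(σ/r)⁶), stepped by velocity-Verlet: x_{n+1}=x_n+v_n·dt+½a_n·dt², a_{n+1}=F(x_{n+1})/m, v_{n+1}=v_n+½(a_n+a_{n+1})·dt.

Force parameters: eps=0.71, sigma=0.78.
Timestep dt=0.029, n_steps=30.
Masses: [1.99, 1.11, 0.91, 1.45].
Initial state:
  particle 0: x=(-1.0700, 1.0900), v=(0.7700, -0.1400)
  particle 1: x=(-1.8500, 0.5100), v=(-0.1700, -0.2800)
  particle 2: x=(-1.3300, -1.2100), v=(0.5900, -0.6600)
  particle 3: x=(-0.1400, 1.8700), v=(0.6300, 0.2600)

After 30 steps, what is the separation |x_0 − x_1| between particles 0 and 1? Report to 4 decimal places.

step 0: x0=(-1.0700, 1.0900) x1=(-1.8500, 0.5100) x2=(-1.3300, -1.2100) x3=(-0.1400, 1.8700)
step 1: x0=(-1.0479, 1.0858) x1=(-1.8543, 0.5024) x2=(-1.3129, -1.2291) x3=(-0.1219, 1.8774)
step 2: x0=(-1.0263, 1.0813) x1=(-1.8572, 0.4956) x2=(-1.2958, -1.2482) x3=(-0.1042, 1.8844)
step 3: x0=(-1.0051, 1.0765) x1=(-1.8588, 0.4897) x2=(-1.2787, -1.2671) x3=(-0.0869, 1.8912)
step 4: x0=(-0.9843, 1.0714) x1=(-1.8593, 0.4846) x2=(-1.2617, -1.2861) x3=(-0.0699, 1.8976)
step 5: x0=(-0.9639, 1.0662) x1=(-1.8586, 0.4803) x2=(-1.2446, -1.3050) x3=(-0.0532, 1.9037)
step 6: x0=(-0.9439, 1.0608) x1=(-1.8568, 0.4766) x2=(-1.2276, -1.3238) x3=(-0.0369, 1.9096)
step 7: x0=(-0.9242, 1.0552) x1=(-1.8540, 0.4735) x2=(-1.2106, -1.3426) x3=(-0.0209, 1.9151)
step 8: x0=(-0.9048, 1.0495) x1=(-1.8502, 0.4710) x2=(-1.1936, -1.3613) x3=(-0.0052, 1.9203)
step 9: x0=(-0.8857, 1.0437) x1=(-1.8455, 0.4690) x2=(-1.1766, -1.3800) x3=(0.0102, 1.9253)
step 10: x0=(-0.8669, 1.0378) x1=(-1.8399, 0.4675) x2=(-1.1596, -1.3987) x3=(0.0253, 1.9300)
step 11: x0=(-0.8483, 1.0318) x1=(-1.8335, 0.4665) x2=(-1.1426, -1.4174) x3=(0.0402, 1.9344)
step 12: x0=(-0.8300, 1.0258) x1=(-1.8262, 0.4660) x2=(-1.1256, -1.4360) x3=(0.0547, 1.9385)
step 13: x0=(-0.8120, 1.0197) x1=(-1.8181, 0.4659) x2=(-1.1086, -1.4545) x3=(0.0690, 1.9423)
step 14: x0=(-0.7942, 1.0136) x1=(-1.8092, 0.4662) x2=(-1.0917, -1.4731) x3=(0.0831, 1.9459)
step 15: x0=(-0.7767, 1.0074) x1=(-1.7996, 0.4669) x2=(-1.0747, -1.4916) x3=(0.0969, 1.9492)
step 16: x0=(-0.7594, 1.0011) x1=(-1.7891, 0.4680) x2=(-1.0578, -1.5101) x3=(0.1104, 1.9523)
step 17: x0=(-0.7424, 0.9949) x1=(-1.7780, 0.4695) x2=(-1.0408, -1.5286) x3=(0.1238, 1.9551)
step 18: x0=(-0.7257, 0.9886) x1=(-1.7661, 0.4713) x2=(-1.0239, -1.5470) x3=(0.1369, 1.9577)
step 19: x0=(-0.7091, 0.9822) x1=(-1.7534, 0.4735) x2=(-1.0070, -1.5655) x3=(0.1498, 1.9600)
step 20: x0=(-0.6929, 0.9759) x1=(-1.7399, 0.4761) x2=(-0.9900, -1.5839) x3=(0.1624, 1.9620)
step 21: x0=(-0.6769, 0.9695) x1=(-1.7257, 0.4790) x2=(-0.9731, -1.6023) x3=(0.1749, 1.9639)
step 22: x0=(-0.6612, 0.9631) x1=(-1.7108, 0.4822) x2=(-0.9562, -1.6206) x3=(0.1872, 1.9655)
step 23: x0=(-0.6458, 0.9566) x1=(-1.6950, 0.4858) x2=(-0.9393, -1.6390) x3=(0.1992, 1.9668)
step 24: x0=(-0.6307, 0.9501) x1=(-1.6784, 0.4898) x2=(-0.9224, -1.6573) x3=(0.2111, 1.9679)
step 25: x0=(-0.6160, 0.9436) x1=(-1.6610, 0.4941) x2=(-0.9055, -1.6757) x3=(0.2228, 1.9688)
step 26: x0=(-0.6015, 0.9370) x1=(-1.6427, 0.4988) x2=(-0.8886, -1.6940) x3=(0.2342, 1.9695)
step 27: x0=(-0.5875, 0.9304) x1=(-1.6235, 0.5039) x2=(-0.8717, -1.7123) x3=(0.2456, 1.9700)
step 28: x0=(-0.5738, 0.9237) x1=(-1.6034, 0.5093) x2=(-0.8548, -1.7306) x3=(0.2567, 1.9702)
step 29: x0=(-0.5606, 0.9169) x1=(-1.5823, 0.5152) x2=(-0.8379, -1.7489) x3=(0.2676, 1.9703)
step 30: x0=(-0.5479, 0.9101) x1=(-1.5601, 0.5214) x2=(-0.8210, -1.7671) x3=(0.2784, 1.9701)

1.0843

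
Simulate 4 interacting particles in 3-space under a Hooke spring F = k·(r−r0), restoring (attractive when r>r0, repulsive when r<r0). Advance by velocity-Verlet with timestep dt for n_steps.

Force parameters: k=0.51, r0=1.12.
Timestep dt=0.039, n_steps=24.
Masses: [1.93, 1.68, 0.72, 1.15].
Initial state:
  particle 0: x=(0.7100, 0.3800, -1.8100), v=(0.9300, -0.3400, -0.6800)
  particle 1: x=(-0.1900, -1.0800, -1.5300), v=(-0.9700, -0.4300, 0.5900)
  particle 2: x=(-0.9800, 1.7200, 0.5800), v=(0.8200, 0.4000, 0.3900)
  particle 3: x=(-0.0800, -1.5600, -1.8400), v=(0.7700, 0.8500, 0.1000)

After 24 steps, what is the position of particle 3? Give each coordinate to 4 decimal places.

(0.6118, -0.3143, -1.4887)

step 0: x0=(0.7100, 0.3800, -1.8100) x1=(-0.1900, -1.0800, -1.5300) x2=(-0.9800, 1.7200, 0.5800) x3=(-0.0800, -1.5600, -1.8400)
step 1: x0=(0.7459, 0.3666, -1.8362) x1=(-0.2279, -1.0961, -1.5066) x2=(-0.9468, 1.7328, 0.5926) x3=(-0.0500, -1.5259, -1.8356)
step 2: x0=(0.7811, 0.3531, -1.8617) x1=(-0.2660, -1.1109, -1.4825) x2=(-0.9111, 1.7400, 0.6001) x3=(-0.0201, -1.4899, -1.8302)
step 3: x0=(0.8155, 0.3393, -1.8865) x1=(-0.3041, -1.1243, -1.4576) x2=(-0.8731, 1.7415, 0.6023) x3=(0.0097, -1.4520, -1.8239)
step 4: x0=(0.8491, 0.3253, -1.9105) x1=(-0.3424, -1.1364, -1.4320) x2=(-0.8327, 1.7374, 0.5994) x3=(0.0395, -1.4122, -1.8166)
step 5: x0=(0.8820, 0.3112, -1.9338) x1=(-0.3807, -1.1472, -1.4056) x2=(-0.7901, 1.7277, 0.5912) x3=(0.0694, -1.3705, -1.8083)
step 6: x0=(0.9141, 0.2970, -1.9563) x1=(-0.4191, -1.1567, -1.3787) x2=(-0.7454, 1.7125, 0.5780) x3=(0.0993, -1.3270, -1.7992)
step 7: x0=(0.9453, 0.2826, -1.9779) x1=(-0.4574, -1.1650, -1.3511) x2=(-0.6985, 1.6918, 0.5596) x3=(0.1292, -1.2816, -1.7891)
step 8: x0=(0.9757, 0.2681, -1.9988) x1=(-0.4957, -1.1720, -1.3229) x2=(-0.6497, 1.6658, 0.5362) x3=(0.1591, -1.2345, -1.7781)
step 9: x0=(1.0053, 0.2534, -2.0188) x1=(-0.5338, -1.1778, -1.2942) x2=(-0.5989, 1.6345, 0.5080) x3=(0.1890, -1.1857, -1.7661)
step 10: x0=(1.0340, 0.2387, -2.0380) x1=(-0.5716, -1.1824, -1.2651) x2=(-0.5464, 1.5981, 0.4749) x3=(0.2189, -1.1352, -1.7533)
step 11: x0=(1.0619, 0.2238, -2.0563) x1=(-0.6092, -1.1859, -1.2356) x2=(-0.4923, 1.5567, 0.4371) x3=(0.2486, -1.0832, -1.7395)
step 12: x0=(1.0890, 0.2089, -2.0737) x1=(-0.6464, -1.1882, -1.2058) x2=(-0.4365, 1.5106, 0.3949) x3=(0.2783, -1.0297, -1.7248)
step 13: x0=(1.1152, 0.1938, -2.0903) x1=(-0.6830, -1.1893, -1.1757) x2=(-0.3794, 1.4598, 0.3482) x3=(0.3078, -0.9748, -1.7093)
step 14: x0=(1.1405, 0.1787, -2.1060) x1=(-0.7192, -1.1894, -1.1453) x2=(-0.3209, 1.4046, 0.2974) x3=(0.3372, -0.9186, -1.6929)
step 15: x0=(1.1650, 0.1635, -2.1209) x1=(-0.7547, -1.1883, -1.1148) x2=(-0.2613, 1.3452, 0.2426) x3=(0.3663, -0.8613, -1.6756)
step 16: x0=(1.1886, 0.1482, -2.1349) x1=(-0.7895, -1.1861, -1.0843) x2=(-0.2005, 1.2818, 0.1840) x3=(0.3951, -0.8030, -1.6576)
step 17: x0=(1.2114, 0.1328, -2.1480) x1=(-0.8235, -1.1829, -1.0537) x2=(-0.1389, 1.2148, 0.1219) x3=(0.4236, -0.7438, -1.6387)
step 18: x0=(1.2333, 0.1173, -2.1603) x1=(-0.8567, -1.1786, -1.0231) x2=(-0.0765, 1.1442, 0.0564) x3=(0.4518, -0.6837, -1.6192)
step 19: x0=(1.2544, 0.1018, -2.1718) x1=(-0.8889, -1.1732, -0.9926) x2=(-0.0133, 1.0704, -0.0123) x3=(0.4796, -0.6231, -1.5989)
step 20: x0=(1.2747, 0.0861, -2.1825) x1=(-0.9201, -1.1669, -0.9623) x2=(0.0503, 0.9937, -0.0838) x3=(0.5070, -0.5619, -1.5780)
step 21: x0=(1.2941, 0.0704, -2.1924) x1=(-0.9502, -1.1595, -0.9322) x2=(0.1144, 0.9143, -0.1578) x3=(0.5339, -0.5003, -1.5565)
step 22: x0=(1.3128, 0.0545, -2.2016) x1=(-0.9792, -1.1512, -0.9023) x2=(0.1787, 0.8325, -0.2343) x3=(0.5604, -0.4384, -1.5344)
step 23: x0=(1.3306, 0.0385, -2.2100) x1=(-1.0070, -1.1419, -0.8728) x2=(0.2432, 0.7486, -0.3128) x3=(0.5864, -0.3764, -1.5118)
step 24: x0=(1.3476, 0.0223, -2.2176) x1=(-1.0336, -1.1317, -0.8436) x2=(0.3077, 0.6629, -0.3930) x3=(0.6118, -0.3143, -1.4887)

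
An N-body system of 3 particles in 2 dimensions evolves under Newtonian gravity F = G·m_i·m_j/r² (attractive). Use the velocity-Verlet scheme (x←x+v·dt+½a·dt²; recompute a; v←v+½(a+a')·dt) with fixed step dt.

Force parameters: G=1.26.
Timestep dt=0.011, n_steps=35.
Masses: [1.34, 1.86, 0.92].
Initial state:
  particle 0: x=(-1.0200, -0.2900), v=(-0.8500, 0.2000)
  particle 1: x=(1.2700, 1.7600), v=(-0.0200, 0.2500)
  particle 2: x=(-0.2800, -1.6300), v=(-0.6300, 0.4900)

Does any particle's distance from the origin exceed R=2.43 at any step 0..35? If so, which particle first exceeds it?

no

step 0: x0=(-1.0200, -0.2900) x1=(1.2700, 1.7600) x2=(-0.2800, -1.6300)
step 1: x0=(-1.0293, -0.2878) x1=(1.2698, 1.7627) x2=(-0.2869, -1.6246)
step 2: x0=(-1.0386, -0.2857) x1=(1.2695, 1.7655) x2=(-0.2939, -1.6190)
step 3: x0=(-1.0478, -0.2835) x1=(1.2692, 1.7681) x2=(-0.3009, -1.6134)
step 4: x0=(-1.0570, -0.2815) x1=(1.2690, 1.7708) x2=(-0.3080, -1.6077)
step 5: x0=(-1.0661, -0.2794) x1=(1.2686, 1.7735) x2=(-0.3151, -1.6019)
step 6: x0=(-1.0752, -0.2774) x1=(1.2683, 1.7761) x2=(-0.3222, -1.5959)
step 7: x0=(-1.0842, -0.2754) x1=(1.2680, 1.7787) x2=(-0.3293, -1.5899)
step 8: x0=(-1.0931, -0.2735) x1=(1.2676, 1.7813) x2=(-0.3365, -1.5838)
step 9: x0=(-1.1021, -0.2715) x1=(1.2672, 1.7838) x2=(-0.3438, -1.5776)
step 10: x0=(-1.1109, -0.2697) x1=(1.2668, 1.7863) x2=(-0.3510, -1.5713)
step 11: x0=(-1.1197, -0.2678) x1=(1.2664, 1.7888) x2=(-0.3583, -1.5650)
step 12: x0=(-1.1285, -0.2660) x1=(1.2659, 1.7913) x2=(-0.3657, -1.5585)
step 13: x0=(-1.1372, -0.2642) x1=(1.2654, 1.7938) x2=(-0.3730, -1.5519)
step 14: x0=(-1.1458, -0.2625) x1=(1.2649, 1.7962) x2=(-0.3804, -1.5452)
step 15: x0=(-1.1544, -0.2608) x1=(1.2644, 1.7987) x2=(-0.3879, -1.5384)
step 16: x0=(-1.1629, -0.2591) x1=(1.2639, 1.8010) x2=(-0.3954, -1.5315)
step 17: x0=(-1.1714, -0.2575) x1=(1.2633, 1.8034) x2=(-0.4029, -1.5246)
step 18: x0=(-1.1798, -0.2559) x1=(1.2628, 1.8058) x2=(-0.4105, -1.5175)
step 19: x0=(-1.1882, -0.2543) x1=(1.2622, 1.8081) x2=(-0.4181, -1.5103)
step 20: x0=(-1.1965, -0.2528) x1=(1.2616, 1.8104) x2=(-0.4257, -1.5031)
step 21: x0=(-1.2048, -0.2513) x1=(1.2609, 1.8127) x2=(-0.4334, -1.4957)
step 22: x0=(-1.2130, -0.2498) x1=(1.2603, 1.8150) x2=(-0.4411, -1.4882)
step 23: x0=(-1.2212, -0.2484) x1=(1.2596, 1.8172) x2=(-0.4489, -1.4807)
step 24: x0=(-1.2293, -0.2470) x1=(1.2589, 1.8194) x2=(-0.4567, -1.4730)
step 25: x0=(-1.2373, -0.2457) x1=(1.2582, 1.8216) x2=(-0.4645, -1.4652)
step 26: x0=(-1.2453, -0.2444) x1=(1.2575, 1.8238) x2=(-0.4724, -1.4574)
step 27: x0=(-1.2532, -0.2432) x1=(1.2567, 1.8260) x2=(-0.4804, -1.4494)
step 28: x0=(-1.2611, -0.2420) x1=(1.2560, 1.8281) x2=(-0.4883, -1.4413)
step 29: x0=(-1.2689, -0.2408) x1=(1.2552, 1.8302) x2=(-0.4964, -1.4332)
step 30: x0=(-1.2766, -0.2397) x1=(1.2544, 1.8323) x2=(-0.5044, -1.4249)
step 31: x0=(-1.2843, -0.2386) x1=(1.2536, 1.8344) x2=(-0.5126, -1.4165)
step 32: x0=(-1.2920, -0.2375) x1=(1.2527, 1.8364) x2=(-0.5207, -1.4080)
step 33: x0=(-1.2995, -0.2365) x1=(1.2518, 1.8385) x2=(-0.5289, -1.3994)
step 34: x0=(-1.3070, -0.2356) x1=(1.2510, 1.8405) x2=(-0.5372, -1.3907)
step 35: x0=(-1.3145, -0.2346) x1=(1.2500, 1.8425) x2=(-0.5455, -1.3819)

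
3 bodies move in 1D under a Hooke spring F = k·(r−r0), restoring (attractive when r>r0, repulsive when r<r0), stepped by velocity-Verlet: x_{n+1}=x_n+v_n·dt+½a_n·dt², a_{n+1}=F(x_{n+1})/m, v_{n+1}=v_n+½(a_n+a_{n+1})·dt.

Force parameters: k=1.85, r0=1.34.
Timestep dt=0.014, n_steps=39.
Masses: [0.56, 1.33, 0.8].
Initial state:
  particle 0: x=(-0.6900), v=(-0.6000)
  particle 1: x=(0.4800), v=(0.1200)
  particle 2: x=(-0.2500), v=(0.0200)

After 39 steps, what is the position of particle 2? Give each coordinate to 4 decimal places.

step 0: x0=(-0.6900) x1=(0.4800) x2=(-0.2500)
step 1: x0=(-0.6987) x1=(0.4818) x2=(-0.2497)
step 2: x0=(-0.7082) x1=(0.4838) x2=(-0.2492)
step 3: x0=(-0.7183) x1=(0.4860) x2=(-0.2486)
step 4: x0=(-0.7290) x1=(0.4884) x2=(-0.2479)
step 5: x0=(-0.7404) x1=(0.4910) x2=(-0.2470)
step 6: x0=(-0.7524) x1=(0.4938) x2=(-0.2461)
step 7: x0=(-0.7650) x1=(0.4968) x2=(-0.2450)
step 8: x0=(-0.7782) x1=(0.4999) x2=(-0.2439)
step 9: x0=(-0.7919) x1=(0.5033) x2=(-0.2426)
step 10: x0=(-0.8062) x1=(0.5068) x2=(-0.2413)
step 11: x0=(-0.8210) x1=(0.5105) x2=(-0.2399)
step 12: x0=(-0.8363) x1=(0.5144) x2=(-0.2384)
step 13: x0=(-0.8521) x1=(0.5184) x2=(-0.2368)
step 14: x0=(-0.8683) x1=(0.5225) x2=(-0.2352)
step 15: x0=(-0.8849) x1=(0.5268) x2=(-0.2335)
step 16: x0=(-0.9020) x1=(0.5313) x2=(-0.2318)
step 17: x0=(-0.9194) x1=(0.5359) x2=(-0.2300)
step 18: x0=(-0.9372) x1=(0.5406) x2=(-0.2282)
step 19: x0=(-0.9553) x1=(0.5454) x2=(-0.2264)
step 20: x0=(-0.9736) x1=(0.5503) x2=(-0.2245)
step 21: x0=(-0.9923) x1=(0.5554) x2=(-0.2226)
step 22: x0=(-1.0112) x1=(0.5605) x2=(-0.2208)
step 23: x0=(-1.0302) x1=(0.5657) x2=(-0.2189)
step 24: x0=(-1.0495) x1=(0.5710) x2=(-0.2170)
step 25: x0=(-1.0689) x1=(0.5764) x2=(-0.2152)
step 26: x0=(-1.0884) x1=(0.5818) x2=(-0.2134)
step 27: x0=(-1.1080) x1=(0.5873) x2=(-0.2116)
step 28: x0=(-1.1277) x1=(0.5929) x2=(-0.2099)
step 29: x0=(-1.1474) x1=(0.5985) x2=(-0.2082)
step 30: x0=(-1.1671) x1=(0.6041) x2=(-0.2066)
step 31: x0=(-1.1867) x1=(0.6098) x2=(-0.2050)
step 32: x0=(-1.2063) x1=(0.6154) x2=(-0.2036)
step 33: x0=(-1.2258) x1=(0.6211) x2=(-0.2022)
step 34: x0=(-1.2452) x1=(0.6268) x2=(-0.2009)
step 35: x0=(-1.2644) x1=(0.6325) x2=(-0.1997)
step 36: x0=(-1.2835) x1=(0.6382) x2=(-0.1986)
step 37: x0=(-1.3023) x1=(0.6438) x2=(-0.1976)
step 38: x0=(-1.3209) x1=(0.6494) x2=(-0.1967)
step 39: x0=(-1.3392) x1=(0.6550) x2=(-0.1960)

(-0.1960)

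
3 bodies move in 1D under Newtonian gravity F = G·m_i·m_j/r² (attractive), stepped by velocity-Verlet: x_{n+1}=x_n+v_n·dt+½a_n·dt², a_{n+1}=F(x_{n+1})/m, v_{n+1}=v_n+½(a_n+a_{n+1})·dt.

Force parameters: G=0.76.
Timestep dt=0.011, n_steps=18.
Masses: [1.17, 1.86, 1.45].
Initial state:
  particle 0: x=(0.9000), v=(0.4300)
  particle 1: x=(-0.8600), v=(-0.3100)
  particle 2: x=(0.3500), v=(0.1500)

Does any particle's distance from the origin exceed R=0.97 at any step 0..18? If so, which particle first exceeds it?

no

step 0: x0=(0.9000) x1=(-0.8600) x2=(0.3500)
step 1: x0=(0.9045) x1=(-0.8633) x2=(0.3518)
step 2: x0=(0.9085) x1=(-0.8666) x2=(0.3538)
step 3: x0=(0.9120) x1=(-0.8697) x2=(0.3560)
step 4: x0=(0.9150) x1=(-0.8726) x2=(0.3585)
step 5: x0=(0.9175) x1=(-0.8755) x2=(0.3612)
step 6: x0=(0.9196) x1=(-0.8782) x2=(0.3641)
step 7: x0=(0.9211) x1=(-0.8808) x2=(0.3673)
step 8: x0=(0.9222) x1=(-0.8833) x2=(0.3708)
step 9: x0=(0.9228) x1=(-0.8857) x2=(0.3744)
step 10: x0=(0.9229) x1=(-0.8880) x2=(0.3783)
step 11: x0=(0.9225) x1=(-0.8901) x2=(0.3825)
step 12: x0=(0.9216) x1=(-0.8922) x2=(0.3870)
step 13: x0=(0.9201) x1=(-0.8941) x2=(0.3917)
step 14: x0=(0.9182) x1=(-0.8959) x2=(0.3967)
step 15: x0=(0.9156) x1=(-0.8976) x2=(0.4019)
step 16: x0=(0.9126) x1=(-0.8991) x2=(0.4075)
step 17: x0=(0.9089) x1=(-0.9006) x2=(0.4135)
step 18: x0=(0.9047) x1=(-0.9020) x2=(0.4197)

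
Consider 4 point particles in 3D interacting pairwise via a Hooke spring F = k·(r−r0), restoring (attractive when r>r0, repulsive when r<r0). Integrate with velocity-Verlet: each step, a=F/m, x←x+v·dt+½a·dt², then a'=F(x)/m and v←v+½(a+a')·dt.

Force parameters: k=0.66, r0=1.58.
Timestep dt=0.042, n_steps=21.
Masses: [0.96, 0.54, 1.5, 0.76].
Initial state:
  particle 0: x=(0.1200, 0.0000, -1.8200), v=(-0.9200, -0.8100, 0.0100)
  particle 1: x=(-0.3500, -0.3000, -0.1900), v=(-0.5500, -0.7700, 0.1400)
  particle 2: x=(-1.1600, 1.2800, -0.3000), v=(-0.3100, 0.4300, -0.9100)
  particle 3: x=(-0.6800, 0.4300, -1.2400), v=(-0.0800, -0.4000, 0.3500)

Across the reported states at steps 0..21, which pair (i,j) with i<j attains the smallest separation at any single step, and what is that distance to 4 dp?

pair (0,3), distance 1.0345

step 0: x0=(0.1200, 0.0000, -1.8200) x1=(-0.3500, -0.3000, -0.1900) x2=(-1.1600, 1.2800, -0.3000) x3=(-0.6800, 0.4300, -1.2400)
step 1: x0=(0.0813, -0.0339, -1.8194) x1=(-0.3731, -0.3323, -0.1841) x2=(-1.1729, 1.2979, -0.3384) x3=(-0.6836, 0.4134, -1.2254)
step 2: x0=(0.0425, -0.0676, -1.8183) x1=(-0.3962, -0.3644, -0.1780) x2=(-1.1854, 1.3154, -0.3769) x3=(-0.6878, 0.3970, -1.2109)
step 3: x0=(0.0036, -0.1010, -1.8169) x1=(-0.4193, -0.3961, -0.1719) x2=(-1.1975, 1.3324, -0.4158) x3=(-0.6925, 0.3810, -1.1964)
step 4: x0=(-0.0354, -0.1342, -1.8151) x1=(-0.4426, -0.4276, -0.1657) x2=(-1.2094, 1.3491, -0.4548) x3=(-0.6976, 0.3654, -1.1821)
step 5: x0=(-0.0744, -0.1671, -1.8131) x1=(-0.4660, -0.4586, -0.1594) x2=(-1.2209, 1.3652, -0.4940) x3=(-0.7032, 0.3501, -1.1677)
step 6: x0=(-0.1136, -0.1998, -1.8107) x1=(-0.4895, -0.4890, -0.1532) x2=(-1.2321, 1.3808, -0.5334) x3=(-0.7092, 0.3351, -1.1534)
step 7: x0=(-0.1528, -0.2323, -1.8081) x1=(-0.5133, -0.5189, -0.1471) x2=(-1.2429, 1.3958, -0.5729) x3=(-0.7156, 0.3206, -1.1390)
step 8: x0=(-0.1921, -0.2645, -1.8053) x1=(-0.5373, -0.5480, -0.1410) x2=(-1.2535, 1.4103, -0.6126) x3=(-0.7224, 0.3064, -1.1246)
step 9: x0=(-0.2316, -0.2965, -1.8024) x1=(-0.5615, -0.5764, -0.1351) x2=(-1.2637, 1.4241, -0.6524) x3=(-0.7295, 0.2926, -1.1101)
step 10: x0=(-0.2711, -0.3282, -1.7992) x1=(-0.5861, -0.6039, -0.1293) x2=(-1.2735, 1.4372, -0.6923) x3=(-0.7369, 0.2792, -1.0954)
step 11: x0=(-0.3108, -0.3596, -1.7959) x1=(-0.6109, -0.6305, -0.1238) x2=(-1.2831, 1.4495, -0.7323) x3=(-0.7446, 0.2663, -1.0806)
step 12: x0=(-0.3506, -0.3908, -1.7925) x1=(-0.6361, -0.6560, -0.1186) x2=(-1.2923, 1.4611, -0.7723) x3=(-0.7525, 0.2538, -1.0656)
step 13: x0=(-0.3906, -0.4217, -1.7889) x1=(-0.6616, -0.6804, -0.1137) x2=(-1.3012, 1.4719, -0.8125) x3=(-0.7606, 0.2418, -1.0504)
step 14: x0=(-0.4307, -0.4522, -1.7853) x1=(-0.6875, -0.7037, -0.1092) x2=(-1.3098, 1.4818, -0.8526) x3=(-0.7689, 0.2303, -1.0350)
step 15: x0=(-0.4710, -0.4825, -1.7815) x1=(-0.7138, -0.7257, -0.1051) x2=(-1.3180, 1.4908, -0.8928) x3=(-0.7773, 0.2193, -1.0194)
step 16: x0=(-0.5114, -0.5123, -1.7777) x1=(-0.7404, -0.7464, -0.1015) x2=(-1.3260, 1.4988, -0.9329) x3=(-0.7859, 0.2088, -1.0035)
step 17: x0=(-0.5521, -0.5418, -1.7739) x1=(-0.7675, -0.7658, -0.0984) x2=(-1.3336, 1.5059, -0.9731) x3=(-0.7945, 0.1988, -0.9874)
step 18: x0=(-0.5929, -0.5709, -1.7699) x1=(-0.7949, -0.7837, -0.0958) x2=(-1.3409, 1.5119, -1.0131) x3=(-0.8032, 0.1893, -0.9711)
step 19: x0=(-0.6340, -0.5996, -1.7660) x1=(-0.8228, -0.8002, -0.0939) x2=(-1.3479, 1.5168, -1.0532) x3=(-0.8120, 0.1805, -0.9545)
step 20: x0=(-0.6753, -0.6279, -1.7620) x1=(-0.8511, -0.8152, -0.0926) x2=(-1.3547, 1.5206, -1.0931) x3=(-0.8208, 0.1722, -0.9377)
step 21: x0=(-0.7168, -0.6556, -1.7579) x1=(-0.8797, -0.8286, -0.0920) x2=(-1.3611, 1.5232, -1.1328) x3=(-0.8296, 0.1645, -0.9208)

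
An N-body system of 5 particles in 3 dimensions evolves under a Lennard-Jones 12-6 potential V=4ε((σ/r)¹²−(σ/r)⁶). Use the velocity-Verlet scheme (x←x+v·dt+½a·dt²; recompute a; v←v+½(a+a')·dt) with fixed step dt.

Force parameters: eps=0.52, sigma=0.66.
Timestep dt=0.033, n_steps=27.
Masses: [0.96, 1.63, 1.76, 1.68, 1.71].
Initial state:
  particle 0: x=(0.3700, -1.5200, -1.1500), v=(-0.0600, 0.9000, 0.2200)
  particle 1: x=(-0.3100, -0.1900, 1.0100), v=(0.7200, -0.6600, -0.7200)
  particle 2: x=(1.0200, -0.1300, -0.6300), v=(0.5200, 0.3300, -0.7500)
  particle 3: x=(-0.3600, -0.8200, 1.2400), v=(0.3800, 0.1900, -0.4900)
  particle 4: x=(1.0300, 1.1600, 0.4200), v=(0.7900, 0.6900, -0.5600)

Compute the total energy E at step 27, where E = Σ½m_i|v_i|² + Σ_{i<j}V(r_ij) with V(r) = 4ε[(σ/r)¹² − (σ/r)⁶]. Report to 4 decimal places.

3.7915

step 0: x0=(0.3700, -1.5200, -1.1500) x1=(-0.3100, -0.1900, 1.0100) x2=(1.0200, -0.1300, -0.6300) x3=(-0.3600, -0.8200, 1.2400) x4=(1.0300, 1.1600, 0.4200)
step 1: x0=(0.3680, -1.4903, -1.1427) x1=(-0.2859, -0.2077, 0.9847) x2=(1.0372, -0.1191, -0.6547) x3=(-0.3478, -0.8177, 1.2253) x4=(1.0561, 1.1828, 0.4015)
step 2: x0=(0.3661, -1.4605, -1.1354) x1=(-0.2606, -0.2132, 0.9547) x2=(1.0543, -0.1082, -0.6795) x3=(-0.3367, -0.8272, 1.2152) x4=(1.0821, 1.2055, 0.3830)
step 3: x0=(0.3641, -1.4307, -1.1281) x1=(-0.2342, -0.2105, 0.9211) x2=(1.0714, -0.0974, -0.7042) x3=(-0.3267, -0.8447, 1.2085) x4=(1.1082, 1.2282, 0.3645)
step 4: x0=(0.3622, -1.4009, -1.1208) x1=(-0.2075, -0.2049, 0.8863) x2=(1.0885, -0.0865, -0.7289) x3=(-0.3171, -0.8649, 1.2031) x4=(1.1342, 1.2509, 0.3460)
step 5: x0=(0.3603, -1.3710, -1.1135) x1=(-0.1807, -0.1994, 0.8514) x2=(1.1056, -0.0757, -0.7537) x3=(-0.3074, -0.8852, 1.1977) x4=(1.1603, 1.2736, 0.3275)
step 6: x0=(0.3585, -1.3411, -1.1061) x1=(-0.1541, -0.1947, 0.8170) x2=(1.1227, -0.0648, -0.7784) x3=(-0.2976, -0.9045, 1.1918) x4=(1.1864, 1.2963, 0.3090)
step 7: x0=(0.3566, -1.3111, -1.0988) x1=(-0.1277, -0.1911, 0.7832) x2=(1.1398, -0.0540, -0.8031) x3=(-0.2876, -0.9228, 1.1853) x4=(1.2124, 1.3190, 0.2904)
step 8: x0=(0.3548, -1.2810, -1.0914) x1=(-0.1015, -0.1886, 0.7499) x2=(1.1568, -0.0432, -0.8278) x3=(-0.2774, -0.9401, 1.1783) x4=(1.2384, 1.3416, 0.2719)
step 9: x0=(0.3531, -1.2509, -1.0840) x1=(-0.0755, -0.1870, 0.7172) x2=(1.1738, -0.0325, -0.8525) x3=(-0.2669, -0.9565, 1.1708) x4=(1.2645, 1.3643, 0.2533)
step 10: x0=(0.3513, -1.2207, -1.0765) x1=(-0.0497, -0.1862, 0.6849) x2=(1.1908, -0.0217, -0.8772) x3=(-0.2563, -0.9722, 1.1628) x4=(1.2905, 1.3869, 0.2348)
step 11: x0=(0.3496, -1.1905, -1.0691) x1=(-0.0241, -0.1860, 0.6530) x2=(1.2078, -0.0110, -0.9019) x3=(-0.2454, -0.9872, 1.1545) x4=(1.3165, 1.4095, 0.2162)
step 12: x0=(0.3480, -1.1602, -1.0616) x1=(0.0014, -0.1864, 0.6214) x2=(1.2247, -0.0003, -0.9266) x3=(-0.2345, -1.0016, 1.1458) x4=(1.3426, 1.4321, 0.1977)
step 13: x0=(0.3464, -1.1298, -1.0541) x1=(0.0267, -0.1872, 0.5901) x2=(1.2416, 0.0104, -0.9512) x3=(-0.2234, -1.0156, 1.1368) x4=(1.3686, 1.4547, 0.1791)
step 14: x0=(0.3448, -1.0994, -1.0466) x1=(0.0519, -0.1885, 0.5591) x2=(1.2585, 0.0210, -0.9759) x3=(-0.2122, -1.0292, 1.1275) x4=(1.3946, 1.4773, 0.1605)
step 15: x0=(0.3433, -1.0689, -1.0391) x1=(0.0771, -0.1901, 0.5284) x2=(1.2754, 0.0316, -1.0006) x3=(-0.2008, -1.0425, 1.1180) x4=(1.4207, 1.4999, 0.1419)
step 16: x0=(0.3419, -1.0383, -1.0316) x1=(0.1021, -0.1921, 0.4978) x2=(1.2922, 0.0422, -1.0252) x3=(-0.1894, -1.0554, 1.1083) x4=(1.4467, 1.5224, 0.1233)
step 17: x0=(0.3405, -1.0076, -1.0240) x1=(0.1270, -0.1942, 0.4673) x2=(1.3089, 0.0527, -1.0499) x3=(-0.1779, -1.0682, 1.0985) x4=(1.4727, 1.5450, 0.1047)
step 18: x0=(0.3392, -0.9768, -1.0164) x1=(0.1519, -0.1966, 0.4370) x2=(1.3257, 0.0632, -1.0745) x3=(-0.1663, -1.0807, 1.0884) x4=(1.4987, 1.5676, 0.0861)
step 19: x0=(0.3379, -0.9460, -1.0088) x1=(0.1767, -0.1993, 0.4069) x2=(1.3424, 0.0737, -1.0991) x3=(-0.1547, -1.0930, 1.0783) x4=(1.5247, 1.5901, 0.0675)
step 20: x0=(0.3367, -0.9151, -1.0011) x1=(0.2015, -0.2020, 0.3768) x2=(1.3590, 0.0841, -1.1238) x3=(-0.1430, -1.1051, 1.0680) x4=(1.5507, 1.6126, 0.0489)
step 21: x0=(0.3355, -0.8841, -0.9934) x1=(0.2262, -0.2050, 0.3468) x2=(1.3757, 0.0946, -1.1484) x3=(-0.1312, -1.1171, 1.0575) x4=(1.5767, 1.6352, 0.0303)
step 22: x0=(0.3344, -0.8530, -0.9856) x1=(0.2509, -0.2081, 0.3169) x2=(1.3923, 0.1049, -1.1729) x3=(-0.1194, -1.1290, 1.0470) x4=(1.6027, 1.6577, 0.0117)
step 23: x0=(0.3334, -0.8218, -0.9778) x1=(0.2755, -0.2113, 0.2870) x2=(1.4088, 0.1153, -1.1975) x3=(-0.1075, -1.1408, 1.0364) x4=(1.6288, 1.6802, -0.0069)
step 24: x0=(0.3324, -0.7905, -0.9699) x1=(0.3001, -0.2146, 0.2571) x2=(1.4253, 0.1256, -1.2221) x3=(-0.0956, -1.1525, 1.0257) x4=(1.6548, 1.7027, -0.0255)
step 25: x0=(0.3315, -0.7591, -0.9618) x1=(0.3247, -0.2181, 0.2272) x2=(1.4418, 0.1359, -1.2466) x3=(-0.0837, -1.1641, 1.0150) x4=(1.6808, 1.7252, -0.0441)
step 26: x0=(0.3306, -0.7275, -0.9536) x1=(0.3493, -0.2217, 0.1973) x2=(1.4582, 0.1462, -1.2711) x3=(-0.0717, -1.1756, 1.0041) x4=(1.7068, 1.7477, -0.0627)
step 27: x0=(0.3299, -0.6959, -0.9452) x1=(0.3738, -0.2254, 0.1673) x2=(1.4746, 0.1564, -1.2956) x3=(-0.0597, -1.1870, 0.9932) x4=(1.7328, 1.7702, -0.0814)
step 0 velocities: v0=(-0.0600, 0.9000, 0.2200) v1=(0.7200, -0.6600, -0.7200) v2=(0.5200, 0.3300, -0.7500) v3=(0.3800, 0.1900, -0.4900) v4=(0.7900, 0.6900, -0.5600)
step 0: KE=4.0047, PE=-0.2233, E=3.7814
step 27 velocities: v0=(-0.0229, 0.9621, 0.2580) v1=(0.7426, -0.1141, -0.9102) v2=(0.4960, 0.3102, -0.7421) v3=(0.3642, -0.3458, -0.3309) v4=(0.7878, 0.6815, -0.5644)
step 27: KE=3.9016, PE=-0.1101, E=3.7915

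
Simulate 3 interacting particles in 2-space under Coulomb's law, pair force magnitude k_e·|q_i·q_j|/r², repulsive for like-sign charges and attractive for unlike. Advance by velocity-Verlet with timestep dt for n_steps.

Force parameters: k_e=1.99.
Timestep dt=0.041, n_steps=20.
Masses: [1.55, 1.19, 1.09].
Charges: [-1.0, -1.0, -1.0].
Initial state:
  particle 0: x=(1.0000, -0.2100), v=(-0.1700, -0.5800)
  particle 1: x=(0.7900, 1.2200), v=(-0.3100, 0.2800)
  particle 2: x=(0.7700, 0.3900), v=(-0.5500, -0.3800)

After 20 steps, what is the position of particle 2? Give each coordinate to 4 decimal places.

step 0: x0=(1.0000, -0.2100) x1=(0.7900, 1.2200) x2=(0.7700, 0.3900)
step 1: x0=(0.9940, -0.2367) x1=(0.7772, 1.2342) x2=(0.7461, 0.3757)
step 2: x0=(0.9901, -0.2690) x1=(0.7644, 1.2534) x2=(0.7193, 0.3637)
step 3: x0=(0.9880, -0.3064) x1=(0.7516, 1.2774) x2=(0.6899, 0.3538)
step 4: x0=(0.9878, -0.3483) x1=(0.7389, 1.3057) x2=(0.6578, 0.3457)
step 5: x0=(0.9893, -0.3943) x1=(0.7263, 1.3380) x2=(0.6231, 0.3390)
step 6: x0=(0.9923, -0.4439) x1=(0.7138, 1.3740) x2=(0.5862, 0.3333)
step 7: x0=(0.9967, -0.4966) x1=(0.7015, 1.4134) x2=(0.5470, 0.3284)
step 8: x0=(1.0024, -0.5520) x1=(0.6894, 1.4558) x2=(0.5058, 0.3240)
step 9: x0=(1.0092, -0.6098) x1=(0.6775, 1.5010) x2=(0.4627, 0.3200)
step 10: x0=(1.0170, -0.6697) x1=(0.6659, 1.5488) x2=(0.4180, 0.3161)
step 11: x0=(1.0257, -0.7313) x1=(0.6546, 1.5988) x2=(0.3716, 0.3123)
step 12: x0=(1.0352, -0.7946) x1=(0.6435, 1.6509) x2=(0.3238, 0.3085)
step 13: x0=(1.0455, -0.8592) x1=(0.6327, 1.7049) x2=(0.2747, 0.3046)
step 14: x0=(1.0564, -0.9251) x1=(0.6222, 1.7606) x2=(0.2243, 0.3006)
step 15: x0=(1.0679, -0.9921) x1=(0.6119, 1.8179) x2=(0.1728, 0.2965)
step 16: x0=(1.0800, -1.0601) x1=(0.6019, 1.8766) x2=(0.1202, 0.2922)
step 17: x0=(1.0925, -1.1290) x1=(0.5922, 1.9366) x2=(0.0667, 0.2878)
step 18: x0=(1.1056, -1.1986) x1=(0.5826, 1.9978) x2=(0.0122, 0.2832)
step 19: x0=(1.1190, -1.2690) x1=(0.5733, 2.0600) x2=(-0.0431, 0.2784)
step 20: x0=(1.1328, -1.3400) x1=(0.5642, 2.1233) x2=(-0.0991, 0.2735)

(-0.0991, 0.2735)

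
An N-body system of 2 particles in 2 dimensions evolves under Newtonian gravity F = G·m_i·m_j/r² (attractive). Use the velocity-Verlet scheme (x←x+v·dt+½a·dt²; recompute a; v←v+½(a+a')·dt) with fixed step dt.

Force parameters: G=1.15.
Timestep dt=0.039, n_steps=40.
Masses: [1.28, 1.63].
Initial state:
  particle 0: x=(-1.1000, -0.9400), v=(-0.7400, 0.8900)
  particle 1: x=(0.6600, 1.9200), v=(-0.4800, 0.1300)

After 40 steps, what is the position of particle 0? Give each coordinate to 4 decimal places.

(-2.0986, 0.6420)

step 0: x0=(-1.1000, -0.9400) x1=(0.6600, 1.9200)
step 1: x0=(-1.1288, -0.9052) x1=(0.6412, 1.9250)
step 2: x0=(-1.1575, -0.8701) x1=(0.6223, 1.9298)
step 3: x0=(-1.1860, -0.8349) x1=(0.6034, 1.9344)
step 4: x0=(-1.2143, -0.7994) x1=(0.5843, 1.9389)
step 5: x0=(-1.2426, -0.7637) x1=(0.5650, 1.9432)
step 6: x0=(-1.2707, -0.7278) x1=(0.5457, 1.9473)
step 7: x0=(-1.2986, -0.6917) x1=(0.5263, 1.9513)
step 8: x0=(-1.3264, -0.6553) x1=(0.5067, 1.9550)
step 9: x0=(-1.3540, -0.6187) x1=(0.4870, 1.9586)
step 10: x0=(-1.3814, -0.5819) x1=(0.4672, 1.9620)
step 11: x0=(-1.4087, -0.5448) x1=(0.4472, 1.9652)
step 12: x0=(-1.4358, -0.5075) x1=(0.4271, 1.9683)
step 13: x0=(-1.4627, -0.4699) x1=(0.4069, 1.9711)
step 14: x0=(-1.4895, -0.4322) x1=(0.3865, 1.9738)
step 15: x0=(-1.5160, -0.3942) x1=(0.3659, 1.9763)
step 16: x0=(-1.5424, -0.3559) x1=(0.3452, 1.9785)
step 17: x0=(-1.5685, -0.3174) x1=(0.3244, 1.9806)
step 18: x0=(-1.5945, -0.2786) x1=(0.3034, 1.9825)
step 19: x0=(-1.6202, -0.2396) x1=(0.2822, 1.9842)
step 20: x0=(-1.6457, -0.2003) x1=(0.2609, 1.9857)
step 21: x0=(-1.6711, -0.1608) x1=(0.2394, 1.9870)
step 22: x0=(-1.6961, -0.1211) x1=(0.2177, 1.9881)
step 23: x0=(-1.7210, -0.0810) x1=(0.1958, 1.9890)
step 24: x0=(-1.7456, -0.0407) x1=(0.1738, 1.9897)
step 25: x0=(-1.7699, -0.0002) x1=(0.1515, 1.9901)
step 26: x0=(-1.7940, 0.0407) x1=(0.1290, 1.9904)
step 27: x0=(-1.8178, 0.0818) x1=(0.1063, 1.9905)
step 28: x0=(-1.8414, 0.1231) x1=(0.0834, 1.9903)
step 29: x0=(-1.8646, 0.1648) x1=(0.0603, 1.9899)
step 30: x0=(-1.8876, 0.2067) x1=(0.0370, 1.9893)
step 31: x0=(-1.9102, 0.2489) x1=(0.0134, 1.9885)
step 32: x0=(-1.9326, 0.2914) x1=(-0.0104, 1.9874)
step 33: x0=(-1.9546, 0.3342) x1=(-0.0345, 1.9862)
step 34: x0=(-1.9763, 0.3773) x1=(-0.0589, 1.9847)
step 35: x0=(-1.9976, 0.4207) x1=(-0.0835, 1.9830)
step 36: x0=(-2.0186, 0.4643) x1=(-0.1084, 1.9810)
step 37: x0=(-2.0392, 0.5083) x1=(-0.1336, 1.9788)
step 38: x0=(-2.0594, 0.5525) x1=(-0.1592, 1.9764)
step 39: x0=(-2.0792, 0.5971) x1=(-0.1850, 1.9737)
step 40: x0=(-2.0986, 0.6420) x1=(-0.2111, 1.9708)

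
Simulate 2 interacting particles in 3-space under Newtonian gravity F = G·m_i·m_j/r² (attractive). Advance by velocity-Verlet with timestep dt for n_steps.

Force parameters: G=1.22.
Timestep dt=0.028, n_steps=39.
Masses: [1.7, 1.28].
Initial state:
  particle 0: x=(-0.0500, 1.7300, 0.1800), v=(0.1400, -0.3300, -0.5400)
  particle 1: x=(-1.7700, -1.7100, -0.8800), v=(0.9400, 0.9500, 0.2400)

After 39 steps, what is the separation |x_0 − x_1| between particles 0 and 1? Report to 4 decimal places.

step 0: x0=(-0.0500, 1.7300, 0.1800) x1=(-1.7700, -1.7100, -0.8800)
step 1: x0=(-0.0461, 1.7207, 0.1649) x1=(-1.7437, -1.6834, -0.8733)
step 2: x0=(-0.0422, 1.7114, 0.1497) x1=(-1.7173, -1.6566, -0.8665)
step 3: x0=(-0.0384, 1.7020, 0.1345) x1=(-1.6908, -1.6298, -0.8597)
step 4: x0=(-0.0346, 1.6925, 0.1194) x1=(-1.6644, -1.6029, -0.8529)
step 5: x0=(-0.0308, 1.6829, 0.1041) x1=(-1.6378, -1.5759, -0.8461)
step 6: x0=(-0.0271, 1.6733, 0.0889) x1=(-1.6113, -1.5487, -0.8392)
step 7: x0=(-0.0234, 1.6636, 0.0736) x1=(-1.5846, -1.5215, -0.8323)
step 8: x0=(-0.0198, 1.6538, 0.0584) x1=(-1.5579, -1.4942, -0.8253)
step 9: x0=(-0.0162, 1.6439, 0.0431) x1=(-1.5312, -1.4667, -0.8184)
step 10: x0=(-0.0126, 1.6340, 0.0277) x1=(-1.5044, -1.4392, -0.8114)
step 11: x0=(-0.0091, 1.6239, 0.0124) x1=(-1.4776, -1.4115, -0.8043)
step 12: x0=(-0.0056, 1.6138, -0.0030) x1=(-1.4507, -1.3838, -0.7973)
step 13: x0=(-0.0021, 1.6036, -0.0184) x1=(-1.4237, -1.3559, -0.7902)
step 14: x0=(0.0013, 1.5933, -0.0338) x1=(-1.3967, -1.3278, -0.7831)
step 15: x0=(0.0046, 1.5829, -0.0493) x1=(-1.3696, -1.2997, -0.7759)
step 16: x0=(0.0079, 1.5724, -0.0647) x1=(-1.3425, -1.2714, -0.7687)
step 17: x0=(0.0111, 1.5617, -0.0802) x1=(-1.3153, -1.2430, -0.7615)
step 18: x0=(0.0143, 1.5510, -0.0958) x1=(-1.2880, -1.2144, -0.7542)
step 19: x0=(0.0175, 1.5402, -0.1113) x1=(-1.2606, -1.1857, -0.7469)
step 20: x0=(0.0206, 1.5292, -0.1269) x1=(-1.2332, -1.1568, -0.7396)
step 21: x0=(0.0236, 1.5182, -0.1425) x1=(-1.2057, -1.1278, -0.7322)
step 22: x0=(0.0266, 1.5070, -0.1581) x1=(-1.1782, -1.0986, -0.7248)
step 23: x0=(0.0295, 1.4957, -0.1738) x1=(-1.1505, -1.0692, -0.7174)
step 24: x0=(0.0324, 1.4842, -0.1895) x1=(-1.1228, -1.0397, -0.7099)
step 25: x0=(0.0352, 1.4726, -0.2052) x1=(-1.0950, -1.0100, -0.7024)
step 26: x0=(0.0379, 1.4609, -0.2210) x1=(-1.0671, -0.9801, -0.6949)
step 27: x0=(0.0406, 1.4490, -0.2367) x1=(-1.0391, -0.9500, -0.6873)
step 28: x0=(0.0432, 1.4370, -0.2525) x1=(-1.0110, -0.9196, -0.6796)
step 29: x0=(0.0457, 1.4248, -0.2684) x1=(-0.9829, -0.8891, -0.6720)
step 30: x0=(0.0482, 1.4124, -0.2842) x1=(-0.9546, -0.8584, -0.6643)
step 31: x0=(0.0505, 1.3999, -0.3001) x1=(-0.9262, -0.8274, -0.6565)
step 32: x0=(0.0528, 1.3872, -0.3161) x1=(-0.8977, -0.7962, -0.6487)
step 33: x0=(0.0550, 1.3743, -0.3320) x1=(-0.8691, -0.7647, -0.6409)
step 34: x0=(0.0572, 1.3611, -0.3480) x1=(-0.8404, -0.7329, -0.6331)
step 35: x0=(0.0592, 1.3478, -0.3640) x1=(-0.8116, -0.7009, -0.6252)
step 36: x0=(0.0611, 1.3343, -0.3800) x1=(-0.7826, -0.6686, -0.6172)
step 37: x0=(0.0630, 1.3205, -0.3961) x1=(-0.7535, -0.6360, -0.6092)
step 38: x0=(0.0647, 1.3064, -0.4122) x1=(-0.7243, -0.6030, -0.6012)
step 39: x0=(0.0663, 1.2922, -0.4283) x1=(-0.6950, -0.5697, -0.5932)

2.0182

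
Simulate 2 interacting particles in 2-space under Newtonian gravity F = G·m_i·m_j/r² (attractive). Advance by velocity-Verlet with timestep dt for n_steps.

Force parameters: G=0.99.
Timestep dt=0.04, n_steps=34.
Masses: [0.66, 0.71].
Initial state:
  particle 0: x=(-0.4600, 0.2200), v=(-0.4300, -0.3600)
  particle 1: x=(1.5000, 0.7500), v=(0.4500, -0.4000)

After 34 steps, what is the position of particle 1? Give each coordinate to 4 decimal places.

step 0: x0=(-0.4600, 0.2200) x1=(1.5000, 0.7500)
step 1: x0=(-0.4771, 0.2056) x1=(1.5179, 0.7340)
step 2: x0=(-0.4939, 0.1913) x1=(1.5355, 0.7179)
step 3: x0=(-0.5104, 0.1771) x1=(1.5529, 0.7017)
step 4: x0=(-0.5268, 0.1629) x1=(1.5701, 0.6855)
step 5: x0=(-0.5429, 0.1488) x1=(1.5871, 0.6692)
step 6: x0=(-0.5587, 0.1348) x1=(1.6038, 0.6529)
step 7: x0=(-0.5744, 0.1208) x1=(1.6204, 0.6366)
step 8: x0=(-0.5898, 0.1068) x1=(1.6367, 0.6201)
step 9: x0=(-0.6050, 0.0929) x1=(1.6529, 0.6037)
step 10: x0=(-0.6200, 0.0790) x1=(1.6689, 0.5872)
step 11: x0=(-0.6348, 0.0652) x1=(1.6847, 0.5706)
step 12: x0=(-0.6495, 0.0515) x1=(1.7003, 0.5540)
step 13: x0=(-0.6639, 0.0377) x1=(1.7157, 0.5374)
step 14: x0=(-0.6781, 0.0240) x1=(1.7309, 0.5208)
step 15: x0=(-0.6922, 0.0104) x1=(1.7460, 0.5041)
step 16: x0=(-0.7061, -0.0032) x1=(1.7609, 0.4873)
step 17: x0=(-0.7198, -0.0168) x1=(1.7757, 0.4706)
step 18: x0=(-0.7333, -0.0304) x1=(1.7903, 0.4538)
step 19: x0=(-0.7467, -0.0439) x1=(1.8047, 0.4370)
step 20: x0=(-0.7599, -0.0574) x1=(1.8190, 0.4201)
step 21: x0=(-0.7729, -0.0708) x1=(1.8331, 0.4033)
step 22: x0=(-0.7858, -0.0843) x1=(1.8471, 0.3864)
step 23: x0=(-0.7985, -0.0977) x1=(1.8610, 0.3694)
step 24: x0=(-0.8111, -0.1111) x1=(1.8747, 0.3525)
step 25: x0=(-0.8236, -0.1244) x1=(1.8882, 0.3355)
step 26: x0=(-0.8358, -0.1377) x1=(1.9017, 0.3185)
step 27: x0=(-0.8480, -0.1510) x1=(1.9150, 0.3015)
step 28: x0=(-0.8600, -0.1643) x1=(1.9281, 0.2844)
step 29: x0=(-0.8718, -0.1776) x1=(1.9412, 0.2674)
step 30: x0=(-0.8836, -0.1908) x1=(1.9541, 0.2503)
step 31: x0=(-0.8952, -0.2040) x1=(1.9669, 0.2332)
step 32: x0=(-0.9066, -0.2172) x1=(1.9795, 0.2161)
step 33: x0=(-0.9179, -0.2304) x1=(1.9921, 0.1989)
step 34: x0=(-0.9291, -0.2435) x1=(2.0045, 0.1818)

(2.0045, 0.1818)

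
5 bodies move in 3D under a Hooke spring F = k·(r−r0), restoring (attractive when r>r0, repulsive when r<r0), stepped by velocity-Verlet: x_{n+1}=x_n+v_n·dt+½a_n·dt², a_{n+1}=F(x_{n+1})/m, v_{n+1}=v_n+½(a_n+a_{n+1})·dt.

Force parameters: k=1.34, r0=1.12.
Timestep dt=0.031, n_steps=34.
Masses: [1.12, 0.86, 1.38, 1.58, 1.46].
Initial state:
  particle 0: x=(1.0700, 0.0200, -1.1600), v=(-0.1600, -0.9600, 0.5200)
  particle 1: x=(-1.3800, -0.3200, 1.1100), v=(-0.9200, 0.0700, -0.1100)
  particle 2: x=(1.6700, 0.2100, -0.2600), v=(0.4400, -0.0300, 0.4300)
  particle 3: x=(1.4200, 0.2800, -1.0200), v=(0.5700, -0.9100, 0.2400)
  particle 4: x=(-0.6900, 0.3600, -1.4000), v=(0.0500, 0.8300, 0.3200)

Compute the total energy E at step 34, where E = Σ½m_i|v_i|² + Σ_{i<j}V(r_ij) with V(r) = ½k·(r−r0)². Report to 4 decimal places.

18.1971

step 0: x0=(1.0700, 0.0200, -1.1600) x1=(-1.3800, -0.3200, 1.1100) x2=(1.6700, 0.2100, -0.2600) x3=(1.4200, 0.2800, -1.0200) x4=(-0.6900, 0.3600, -1.4000)
step 1: x0=(1.0634, -0.0100, -1.1432) x1=(-1.4040, -0.3168, 1.1026) x2=(1.6821, 0.2089, -0.2464) x3=(1.4366, 0.2518, -1.0121) x4=(-0.6873, 0.3854, -1.3890)
step 2: x0=(1.0536, -0.0405, -1.1250) x1=(-1.4189, -0.3115, 1.0872) x2=(1.6911, 0.2076, -0.2323) x3=(1.4512, 0.2236, -1.0032) x4=(-0.6823, 0.4102, -1.3759)
step 3: x0=(1.0405, -0.0714, -1.1054) x1=(-1.4247, -0.3043, 1.0640) x2=(1.6970, 0.2061, -0.2177) x3=(1.4636, 0.1955, -0.9934) x4=(-0.6749, 0.4343, -1.3608)
step 4: x0=(1.0243, -0.1027, -1.0844) x1=(-1.4212, -0.2952, 1.0332) x2=(1.6997, 0.2043, -0.2026) x3=(1.4739, 0.1675, -0.9828) x4=(-0.6652, 0.4577, -1.3436)
step 5: x0=(1.0049, -0.1341, -1.0620) x1=(-1.4086, -0.2843, 0.9949) x2=(1.6992, 0.2024, -0.1871) x3=(1.4821, 0.1395, -0.9713) x4=(-0.6532, 0.4802, -1.3243)
step 6: x0=(0.9826, -0.1657, -1.0382) x1=(-1.3870, -0.2717, 0.9496) x2=(1.6956, 0.2004, -0.1713) x3=(1.4881, 0.1117, -0.9591) x4=(-0.6390, 0.5018, -1.3031)
step 7: x0=(0.9572, -0.1974, -1.0132) x1=(-1.3565, -0.2575, 0.8974) x2=(1.6889, 0.1982, -0.1552) x3=(1.4921, 0.0840, -0.9461) x4=(-0.6225, 0.5226, -1.2800)
step 8: x0=(0.9291, -0.2290, -0.9868) x1=(-1.3174, -0.2418, 0.8388) x2=(1.6791, 0.1960, -0.1387) x3=(1.4939, 0.0564, -0.9324) x4=(-0.6037, 0.5424, -1.2551)
step 9: x0=(0.8984, -0.2606, -0.9593) x1=(-1.2699, -0.2247, 0.7741) x2=(1.6663, 0.1936, -0.1221) x3=(1.4937, 0.0290, -0.9180) x4=(-0.5828, 0.5612, -1.2284)
step 10: x0=(0.8652, -0.2920, -0.9307) x1=(-1.2145, -0.2065, 0.7039) x2=(1.6506, 0.1913, -0.1053) x3=(1.4914, 0.0018, -0.9031) x4=(-0.5597, 0.5790, -1.2001)
step 11: x0=(0.8297, -0.3231, -0.9010) x1=(-1.1515, -0.1871, 0.6286) x2=(1.6320, 0.1889, -0.0885) x3=(1.4873, -0.0252, -0.8877) x4=(-0.5346, 0.5957, -1.1702)
step 12: x0=(0.7921, -0.3540, -0.8703) x1=(-1.0814, -0.1669, 0.5487) x2=(1.6108, 0.1865, -0.0716) x3=(1.4812, -0.0520, -0.8718) x4=(-0.5074, 0.6114, -1.1389)
step 13: x0=(0.7526, -0.3845, -0.8388) x1=(-1.0047, -0.1459, 0.4647) x2=(1.5869, 0.1841, -0.0547) x3=(1.4733, -0.0785, -0.8555) x4=(-0.4782, 0.6261, -1.1063)
step 14: x0=(0.7115, -0.4145, -0.8065) x1=(-0.9219, -0.1243, 0.3772) x2=(1.5605, 0.1818, -0.0379) x3=(1.4637, -0.1047, -0.8389) x4=(-0.4471, 0.6398, -1.0725)
step 15: x0=(0.6689, -0.4441, -0.7735) x1=(-0.8336, -0.1022, 0.2868) x2=(1.5318, 0.1796, -0.0213) x3=(1.4525, -0.1307, -0.8220) x4=(-0.4142, 0.6524, -1.0376)
step 16: x0=(0.6251, -0.4732, -0.7401) x1=(-0.7405, -0.0797, 0.1940) x2=(1.5010, 0.1775, -0.0048) x3=(1.4397, -0.1563, -0.8048) x4=(-0.3796, 0.6641, -1.0017)
step 17: x0=(0.5803, -0.5018, -0.7061) x1=(-0.6430, -0.0571, 0.0994) x2=(1.4681, 0.1754, 0.0114) x3=(1.4254, -0.1817, -0.7876) x4=(-0.3432, 0.6748, -0.9651)
step 18: x0=(0.5349, -0.5298, -0.6719) x1=(-0.5419, -0.0344, 0.0034) x2=(1.4334, 0.1735, 0.0273) x3=(1.4099, -0.2066, -0.7702) x4=(-0.3052, 0.6846, -0.9278)
step 19: x0=(0.4889, -0.5574, -0.6374) x1=(-0.4379, -0.0118, -0.0934) x2=(1.3969, 0.1717, 0.0429) x3=(1.3932, -0.2313, -0.7527) x4=(-0.2658, 0.6936, -0.8899)
step 20: x0=(0.4427, -0.5844, -0.6029) x1=(-0.3315, 0.0107, -0.1905) x2=(1.3591, 0.1700, 0.0581) x3=(1.3753, -0.2556, -0.7353) x4=(-0.2249, 0.7017, -0.8516)
step 21: x0=(0.3964, -0.6111, -0.5682) x1=(-0.2234, 0.0330, -0.2876) x2=(1.3199, 0.1684, 0.0730) x3=(1.3566, -0.2796, -0.7179) x4=(-0.1827, 0.7092, -0.8129)
step 22: x0=(0.3501, -0.6374, -0.5336) x1=(-0.1140, 0.0551, -0.3844) x2=(1.2795, 0.1670, 0.0875) x3=(1.3370, -0.3032, -0.7005) x4=(-0.1394, 0.7161, -0.7741)
step 23: x0=(0.3041, -0.6634, -0.4989) x1=(-0.0037, 0.0770, -0.4808) x2=(1.2382, 0.1657, 0.1017) x3=(1.3166, -0.3265, -0.6833) x4=(-0.0950, 0.7224, -0.7350)
step 24: x0=(0.2582, -0.6893, -0.4641) x1=(0.1072, 0.0986, -0.5769) x2=(1.1961, 0.1644, 0.1155) x3=(1.2957, -0.3495, -0.6662) x4=(-0.0498, 0.7283, -0.6957)
step 25: x0=(0.2125, -0.7149, -0.4293) x1=(0.2186, 0.1200, -0.6728) x2=(1.1533, 0.1633, 0.1291) x3=(1.2743, -0.3722, -0.6492) x4=(-0.0038, 0.7338, -0.6563)
step 26: x0=(0.1670, -0.7401, -0.3942) x1=(0.3304, 0.1410, -0.7687) x2=(1.1100, 0.1622, 0.1425) x3=(1.2526, -0.3947, -0.6323) x4=(0.0427, 0.7389, -0.6166)
step 27: x0=(0.1217, -0.7649, -0.3591) x1=(0.4426, 0.1617, -0.8648) x2=(1.0662, 0.1612, 0.1556) x3=(1.2305, -0.4170, -0.6155) x4=(0.0896, 0.7436, -0.5767)
step 28: x0=(0.0767, -0.7890, -0.3239) x1=(0.5550, 0.1821, -0.9611) x2=(1.0220, 0.1601, 0.1686) x3=(1.2082, -0.4391, -0.5988) x4=(0.1368, 0.7478, -0.5364)
step 29: x0=(0.0321, -0.8122, -0.2888) x1=(0.6675, 0.2021, -1.0574) x2=(0.9775, 0.1590, 0.1814) x3=(1.1856, -0.4611, -0.5820) x4=(0.1842, 0.7514, -0.4959)
step 30: x0=(-0.0119, -0.8343, -0.2538) x1=(0.7798, 0.2218, -1.1535) x2=(0.9326, 0.1578, 0.1940) x3=(1.1628, -0.4830, -0.5653) x4=(0.2319, 0.7544, -0.4553)
step 31: x0=(-0.0552, -0.8552, -0.2192) x1=(0.8918, 0.2411, -1.2491) x2=(0.8875, 0.1564, 0.2064) x3=(1.1398, -0.5048, -0.5484) x4=(0.2796, 0.7567, -0.4145)
step 32: x0=(-0.0975, -0.8747, -0.1850) x1=(1.0033, 0.2598, -1.3437) x2=(0.8422, 0.1549, 0.2185) x3=(1.1164, -0.5264, -0.5316) x4=(0.3275, 0.7582, -0.3738)
step 33: x0=(-0.1387, -0.8927, -0.1514) x1=(1.1138, 0.2779, -1.4366) x2=(0.7969, 0.1531, 0.2301) x3=(1.0928, -0.5478, -0.5146) x4=(0.3754, 0.7590, -0.3332)
step 34: x0=(-0.1785, -0.9090, -0.1185) x1=(1.2231, 0.2950, -1.5272) x2=(0.7514, 0.1511, 0.2413) x3=(1.0688, -0.5689, -0.4978) x4=(0.4234, 0.7589, -0.2930)
step 0 velocities: v0=(-0.1600, -0.9600, 0.5200) v1=(-0.9200, 0.0700, -0.1100) v2=(0.4400, -0.0300, 0.4300) v3=(0.5700, -0.9100, 0.2400) v4=(0.0500, 0.8300, 0.3200)
step 0: KE=2.8508, PE=15.3635, E=18.2143
step 34 velocities: v0=(-1.2581, -0.4984, 1.0457) v1=(3.4963, 0.5369, -2.8782) v2=(-1.4644, -0.0699, 0.3522) v3=(-0.7766, -0.6768, 0.5435) v4=(1.5484, -0.0137, 1.2923)
step 34: KE=16.1901, PE=2.0070, E=18.1971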